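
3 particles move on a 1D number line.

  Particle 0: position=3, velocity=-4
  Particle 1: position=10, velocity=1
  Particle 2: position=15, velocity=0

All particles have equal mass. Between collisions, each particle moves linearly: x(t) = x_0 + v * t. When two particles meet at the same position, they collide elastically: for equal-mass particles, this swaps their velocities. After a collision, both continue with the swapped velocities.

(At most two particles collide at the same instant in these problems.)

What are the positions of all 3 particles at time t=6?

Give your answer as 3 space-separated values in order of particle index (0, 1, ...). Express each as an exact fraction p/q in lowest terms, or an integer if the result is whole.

Answer: -21 15 16

Derivation:
Collision at t=5: particles 1 and 2 swap velocities; positions: p0=-17 p1=15 p2=15; velocities now: v0=-4 v1=0 v2=1
Advance to t=6 (no further collisions before then); velocities: v0=-4 v1=0 v2=1; positions = -21 15 16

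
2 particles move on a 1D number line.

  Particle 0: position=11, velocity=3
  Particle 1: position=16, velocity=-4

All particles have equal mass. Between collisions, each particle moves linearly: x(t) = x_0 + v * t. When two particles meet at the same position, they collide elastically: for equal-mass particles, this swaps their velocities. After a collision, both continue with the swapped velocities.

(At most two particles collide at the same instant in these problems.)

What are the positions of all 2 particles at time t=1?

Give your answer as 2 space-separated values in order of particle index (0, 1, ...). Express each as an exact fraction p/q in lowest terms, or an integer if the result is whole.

Collision at t=5/7: particles 0 and 1 swap velocities; positions: p0=92/7 p1=92/7; velocities now: v0=-4 v1=3
Advance to t=1 (no further collisions before then); velocities: v0=-4 v1=3; positions = 12 14

Answer: 12 14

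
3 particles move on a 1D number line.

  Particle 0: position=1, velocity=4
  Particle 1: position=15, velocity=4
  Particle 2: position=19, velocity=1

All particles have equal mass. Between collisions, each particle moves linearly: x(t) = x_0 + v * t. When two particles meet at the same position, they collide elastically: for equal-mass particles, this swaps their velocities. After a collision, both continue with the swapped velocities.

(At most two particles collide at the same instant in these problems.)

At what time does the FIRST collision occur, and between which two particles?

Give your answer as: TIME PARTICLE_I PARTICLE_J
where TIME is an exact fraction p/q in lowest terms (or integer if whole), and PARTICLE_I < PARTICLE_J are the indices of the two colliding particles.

Pair (0,1): pos 1,15 vel 4,4 -> not approaching (rel speed 0 <= 0)
Pair (1,2): pos 15,19 vel 4,1 -> gap=4, closing at 3/unit, collide at t=4/3
Earliest collision: t=4/3 between 1 and 2

Answer: 4/3 1 2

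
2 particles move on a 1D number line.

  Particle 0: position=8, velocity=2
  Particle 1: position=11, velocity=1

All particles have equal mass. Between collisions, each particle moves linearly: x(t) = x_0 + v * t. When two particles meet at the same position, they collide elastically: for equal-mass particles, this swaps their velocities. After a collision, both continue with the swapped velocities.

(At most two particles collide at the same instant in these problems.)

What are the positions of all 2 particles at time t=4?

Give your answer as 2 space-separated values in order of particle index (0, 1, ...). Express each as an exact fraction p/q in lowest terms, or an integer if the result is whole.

Answer: 15 16

Derivation:
Collision at t=3: particles 0 and 1 swap velocities; positions: p0=14 p1=14; velocities now: v0=1 v1=2
Advance to t=4 (no further collisions before then); velocities: v0=1 v1=2; positions = 15 16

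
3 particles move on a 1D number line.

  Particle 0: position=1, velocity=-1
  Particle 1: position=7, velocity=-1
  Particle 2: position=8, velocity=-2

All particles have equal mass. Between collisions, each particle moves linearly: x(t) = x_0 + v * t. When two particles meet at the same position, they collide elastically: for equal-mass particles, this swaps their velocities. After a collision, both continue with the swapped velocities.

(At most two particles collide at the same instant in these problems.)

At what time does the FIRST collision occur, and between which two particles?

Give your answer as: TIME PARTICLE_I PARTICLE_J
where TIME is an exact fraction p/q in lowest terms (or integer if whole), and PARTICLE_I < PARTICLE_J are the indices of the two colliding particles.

Pair (0,1): pos 1,7 vel -1,-1 -> not approaching (rel speed 0 <= 0)
Pair (1,2): pos 7,8 vel -1,-2 -> gap=1, closing at 1/unit, collide at t=1
Earliest collision: t=1 between 1 and 2

Answer: 1 1 2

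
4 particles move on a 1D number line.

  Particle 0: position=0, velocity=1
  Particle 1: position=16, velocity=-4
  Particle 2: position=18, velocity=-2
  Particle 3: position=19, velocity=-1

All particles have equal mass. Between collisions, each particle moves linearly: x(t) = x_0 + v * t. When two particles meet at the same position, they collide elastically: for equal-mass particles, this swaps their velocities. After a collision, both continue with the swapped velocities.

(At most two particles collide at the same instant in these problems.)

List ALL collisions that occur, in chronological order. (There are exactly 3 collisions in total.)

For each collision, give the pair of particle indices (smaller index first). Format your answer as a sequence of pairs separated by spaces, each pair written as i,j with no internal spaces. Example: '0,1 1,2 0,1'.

Collision at t=16/5: particles 0 and 1 swap velocities; positions: p0=16/5 p1=16/5 p2=58/5 p3=79/5; velocities now: v0=-4 v1=1 v2=-2 v3=-1
Collision at t=6: particles 1 and 2 swap velocities; positions: p0=-8 p1=6 p2=6 p3=13; velocities now: v0=-4 v1=-2 v2=1 v3=-1
Collision at t=19/2: particles 2 and 3 swap velocities; positions: p0=-22 p1=-1 p2=19/2 p3=19/2; velocities now: v0=-4 v1=-2 v2=-1 v3=1

Answer: 0,1 1,2 2,3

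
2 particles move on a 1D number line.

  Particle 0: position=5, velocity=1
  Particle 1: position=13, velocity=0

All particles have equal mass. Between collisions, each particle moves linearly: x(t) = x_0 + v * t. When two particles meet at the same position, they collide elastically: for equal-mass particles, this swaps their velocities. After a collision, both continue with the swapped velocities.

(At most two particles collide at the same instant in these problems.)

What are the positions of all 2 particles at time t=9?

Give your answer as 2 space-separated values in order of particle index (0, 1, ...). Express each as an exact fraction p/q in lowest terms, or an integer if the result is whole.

Collision at t=8: particles 0 and 1 swap velocities; positions: p0=13 p1=13; velocities now: v0=0 v1=1
Advance to t=9 (no further collisions before then); velocities: v0=0 v1=1; positions = 13 14

Answer: 13 14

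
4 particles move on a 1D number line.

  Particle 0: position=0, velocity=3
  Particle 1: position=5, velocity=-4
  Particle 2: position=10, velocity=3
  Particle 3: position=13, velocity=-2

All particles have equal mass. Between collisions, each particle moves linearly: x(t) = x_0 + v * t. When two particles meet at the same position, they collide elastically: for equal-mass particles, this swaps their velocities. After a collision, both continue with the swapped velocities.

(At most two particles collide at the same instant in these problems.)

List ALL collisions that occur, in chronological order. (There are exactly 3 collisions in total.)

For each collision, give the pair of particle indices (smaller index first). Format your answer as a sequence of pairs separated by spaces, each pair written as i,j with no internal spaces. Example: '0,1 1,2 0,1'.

Collision at t=3/5: particles 2 and 3 swap velocities; positions: p0=9/5 p1=13/5 p2=59/5 p3=59/5; velocities now: v0=3 v1=-4 v2=-2 v3=3
Collision at t=5/7: particles 0 and 1 swap velocities; positions: p0=15/7 p1=15/7 p2=81/7 p3=85/7; velocities now: v0=-4 v1=3 v2=-2 v3=3
Collision at t=13/5: particles 1 and 2 swap velocities; positions: p0=-27/5 p1=39/5 p2=39/5 p3=89/5; velocities now: v0=-4 v1=-2 v2=3 v3=3

Answer: 2,3 0,1 1,2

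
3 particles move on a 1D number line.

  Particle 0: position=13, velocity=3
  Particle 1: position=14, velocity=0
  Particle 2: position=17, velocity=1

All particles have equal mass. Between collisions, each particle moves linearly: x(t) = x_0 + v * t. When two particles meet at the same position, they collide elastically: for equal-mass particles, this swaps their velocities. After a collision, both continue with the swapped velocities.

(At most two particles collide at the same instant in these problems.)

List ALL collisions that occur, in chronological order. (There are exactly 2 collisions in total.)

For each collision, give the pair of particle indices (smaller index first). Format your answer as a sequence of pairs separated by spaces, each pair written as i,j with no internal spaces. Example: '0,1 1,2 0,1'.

Answer: 0,1 1,2

Derivation:
Collision at t=1/3: particles 0 and 1 swap velocities; positions: p0=14 p1=14 p2=52/3; velocities now: v0=0 v1=3 v2=1
Collision at t=2: particles 1 and 2 swap velocities; positions: p0=14 p1=19 p2=19; velocities now: v0=0 v1=1 v2=3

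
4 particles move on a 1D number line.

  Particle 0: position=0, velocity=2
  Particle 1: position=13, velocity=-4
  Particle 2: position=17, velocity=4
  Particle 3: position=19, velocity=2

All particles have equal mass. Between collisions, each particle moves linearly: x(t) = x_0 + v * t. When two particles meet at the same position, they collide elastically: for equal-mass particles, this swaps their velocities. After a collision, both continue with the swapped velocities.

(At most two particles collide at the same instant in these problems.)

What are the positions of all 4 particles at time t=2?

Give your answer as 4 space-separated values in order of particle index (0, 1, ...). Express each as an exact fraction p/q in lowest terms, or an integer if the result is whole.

Collision at t=1: particles 2 and 3 swap velocities; positions: p0=2 p1=9 p2=21 p3=21; velocities now: v0=2 v1=-4 v2=2 v3=4
Advance to t=2 (no further collisions before then); velocities: v0=2 v1=-4 v2=2 v3=4; positions = 4 5 23 25

Answer: 4 5 23 25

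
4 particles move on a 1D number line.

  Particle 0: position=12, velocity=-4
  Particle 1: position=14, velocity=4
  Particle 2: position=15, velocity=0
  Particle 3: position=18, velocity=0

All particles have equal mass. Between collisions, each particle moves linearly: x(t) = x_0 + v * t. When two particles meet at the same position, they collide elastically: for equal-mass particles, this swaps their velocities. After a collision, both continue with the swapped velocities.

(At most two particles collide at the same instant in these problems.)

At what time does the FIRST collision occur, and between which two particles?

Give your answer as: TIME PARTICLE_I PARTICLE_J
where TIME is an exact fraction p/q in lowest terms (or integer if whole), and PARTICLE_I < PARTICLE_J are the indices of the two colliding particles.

Answer: 1/4 1 2

Derivation:
Pair (0,1): pos 12,14 vel -4,4 -> not approaching (rel speed -8 <= 0)
Pair (1,2): pos 14,15 vel 4,0 -> gap=1, closing at 4/unit, collide at t=1/4
Pair (2,3): pos 15,18 vel 0,0 -> not approaching (rel speed 0 <= 0)
Earliest collision: t=1/4 between 1 and 2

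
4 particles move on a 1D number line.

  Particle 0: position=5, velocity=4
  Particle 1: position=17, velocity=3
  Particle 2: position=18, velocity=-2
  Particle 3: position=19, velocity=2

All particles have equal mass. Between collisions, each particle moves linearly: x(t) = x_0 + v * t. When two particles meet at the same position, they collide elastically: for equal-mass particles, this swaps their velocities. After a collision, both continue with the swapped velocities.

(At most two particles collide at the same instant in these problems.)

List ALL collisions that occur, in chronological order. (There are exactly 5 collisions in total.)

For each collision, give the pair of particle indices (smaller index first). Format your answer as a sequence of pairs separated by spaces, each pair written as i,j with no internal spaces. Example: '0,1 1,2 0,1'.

Answer: 1,2 2,3 0,1 1,2 2,3

Derivation:
Collision at t=1/5: particles 1 and 2 swap velocities; positions: p0=29/5 p1=88/5 p2=88/5 p3=97/5; velocities now: v0=4 v1=-2 v2=3 v3=2
Collision at t=2: particles 2 and 3 swap velocities; positions: p0=13 p1=14 p2=23 p3=23; velocities now: v0=4 v1=-2 v2=2 v3=3
Collision at t=13/6: particles 0 and 1 swap velocities; positions: p0=41/3 p1=41/3 p2=70/3 p3=47/2; velocities now: v0=-2 v1=4 v2=2 v3=3
Collision at t=7: particles 1 and 2 swap velocities; positions: p0=4 p1=33 p2=33 p3=38; velocities now: v0=-2 v1=2 v2=4 v3=3
Collision at t=12: particles 2 and 3 swap velocities; positions: p0=-6 p1=43 p2=53 p3=53; velocities now: v0=-2 v1=2 v2=3 v3=4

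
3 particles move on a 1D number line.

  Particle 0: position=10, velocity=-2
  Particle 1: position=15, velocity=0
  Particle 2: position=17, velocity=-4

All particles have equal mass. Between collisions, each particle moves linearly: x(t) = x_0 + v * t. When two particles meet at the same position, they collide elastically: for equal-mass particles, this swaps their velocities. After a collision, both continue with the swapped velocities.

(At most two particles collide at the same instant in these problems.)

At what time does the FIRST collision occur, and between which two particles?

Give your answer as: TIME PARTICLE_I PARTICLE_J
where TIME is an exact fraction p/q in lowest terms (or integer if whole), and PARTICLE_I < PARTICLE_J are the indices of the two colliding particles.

Pair (0,1): pos 10,15 vel -2,0 -> not approaching (rel speed -2 <= 0)
Pair (1,2): pos 15,17 vel 0,-4 -> gap=2, closing at 4/unit, collide at t=1/2
Earliest collision: t=1/2 between 1 and 2

Answer: 1/2 1 2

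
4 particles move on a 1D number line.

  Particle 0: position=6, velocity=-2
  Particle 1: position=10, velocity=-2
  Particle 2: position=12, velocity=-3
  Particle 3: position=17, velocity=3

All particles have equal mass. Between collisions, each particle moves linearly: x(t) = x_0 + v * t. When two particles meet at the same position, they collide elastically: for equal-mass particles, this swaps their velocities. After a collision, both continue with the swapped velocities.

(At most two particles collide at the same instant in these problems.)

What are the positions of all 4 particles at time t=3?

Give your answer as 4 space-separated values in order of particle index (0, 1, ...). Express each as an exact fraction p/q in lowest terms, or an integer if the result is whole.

Collision at t=2: particles 1 and 2 swap velocities; positions: p0=2 p1=6 p2=6 p3=23; velocities now: v0=-2 v1=-3 v2=-2 v3=3
Advance to t=3 (no further collisions before then); velocities: v0=-2 v1=-3 v2=-2 v3=3; positions = 0 3 4 26

Answer: 0 3 4 26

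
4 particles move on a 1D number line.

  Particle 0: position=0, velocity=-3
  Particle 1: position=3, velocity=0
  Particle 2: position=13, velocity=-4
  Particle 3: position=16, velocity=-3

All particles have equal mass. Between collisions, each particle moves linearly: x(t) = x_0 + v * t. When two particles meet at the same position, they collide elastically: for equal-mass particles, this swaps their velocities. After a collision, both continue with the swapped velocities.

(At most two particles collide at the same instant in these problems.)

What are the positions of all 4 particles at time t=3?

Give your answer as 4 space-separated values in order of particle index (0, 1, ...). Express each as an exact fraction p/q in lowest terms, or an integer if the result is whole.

Answer: -9 1 3 7

Derivation:
Collision at t=5/2: particles 1 and 2 swap velocities; positions: p0=-15/2 p1=3 p2=3 p3=17/2; velocities now: v0=-3 v1=-4 v2=0 v3=-3
Advance to t=3 (no further collisions before then); velocities: v0=-3 v1=-4 v2=0 v3=-3; positions = -9 1 3 7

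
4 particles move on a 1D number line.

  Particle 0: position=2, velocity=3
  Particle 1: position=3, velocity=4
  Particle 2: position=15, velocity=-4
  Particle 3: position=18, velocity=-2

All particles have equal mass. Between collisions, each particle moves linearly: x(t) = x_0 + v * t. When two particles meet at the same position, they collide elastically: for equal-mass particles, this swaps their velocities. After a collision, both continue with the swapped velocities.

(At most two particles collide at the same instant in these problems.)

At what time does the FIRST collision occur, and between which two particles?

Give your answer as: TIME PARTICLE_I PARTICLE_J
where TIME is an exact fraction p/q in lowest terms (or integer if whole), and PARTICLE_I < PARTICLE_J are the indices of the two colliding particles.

Answer: 3/2 1 2

Derivation:
Pair (0,1): pos 2,3 vel 3,4 -> not approaching (rel speed -1 <= 0)
Pair (1,2): pos 3,15 vel 4,-4 -> gap=12, closing at 8/unit, collide at t=3/2
Pair (2,3): pos 15,18 vel -4,-2 -> not approaching (rel speed -2 <= 0)
Earliest collision: t=3/2 between 1 and 2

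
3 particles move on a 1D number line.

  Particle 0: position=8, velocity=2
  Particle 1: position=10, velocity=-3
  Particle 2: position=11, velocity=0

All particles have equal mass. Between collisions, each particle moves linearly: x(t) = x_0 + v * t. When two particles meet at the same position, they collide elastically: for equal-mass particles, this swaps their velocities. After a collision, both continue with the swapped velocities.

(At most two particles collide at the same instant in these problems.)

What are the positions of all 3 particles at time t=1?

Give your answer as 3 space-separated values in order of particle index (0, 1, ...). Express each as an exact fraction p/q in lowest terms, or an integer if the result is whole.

Collision at t=2/5: particles 0 and 1 swap velocities; positions: p0=44/5 p1=44/5 p2=11; velocities now: v0=-3 v1=2 v2=0
Advance to t=1 (no further collisions before then); velocities: v0=-3 v1=2 v2=0; positions = 7 10 11

Answer: 7 10 11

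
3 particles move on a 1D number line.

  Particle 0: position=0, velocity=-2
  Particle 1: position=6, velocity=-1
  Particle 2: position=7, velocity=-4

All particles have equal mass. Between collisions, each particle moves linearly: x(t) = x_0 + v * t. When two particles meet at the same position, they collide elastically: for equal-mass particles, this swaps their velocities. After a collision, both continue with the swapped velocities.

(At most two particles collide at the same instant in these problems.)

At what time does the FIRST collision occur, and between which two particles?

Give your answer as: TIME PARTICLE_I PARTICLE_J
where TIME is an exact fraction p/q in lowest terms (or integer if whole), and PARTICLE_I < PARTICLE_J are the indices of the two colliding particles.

Pair (0,1): pos 0,6 vel -2,-1 -> not approaching (rel speed -1 <= 0)
Pair (1,2): pos 6,7 vel -1,-4 -> gap=1, closing at 3/unit, collide at t=1/3
Earliest collision: t=1/3 between 1 and 2

Answer: 1/3 1 2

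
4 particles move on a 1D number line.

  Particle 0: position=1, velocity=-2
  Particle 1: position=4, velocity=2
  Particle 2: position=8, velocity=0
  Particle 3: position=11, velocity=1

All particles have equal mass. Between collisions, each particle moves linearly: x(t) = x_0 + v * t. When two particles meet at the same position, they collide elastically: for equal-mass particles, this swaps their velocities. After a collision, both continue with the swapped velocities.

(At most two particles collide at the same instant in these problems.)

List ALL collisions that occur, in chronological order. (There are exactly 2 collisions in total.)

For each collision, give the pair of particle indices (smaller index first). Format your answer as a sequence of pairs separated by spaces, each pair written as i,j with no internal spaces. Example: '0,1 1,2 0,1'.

Answer: 1,2 2,3

Derivation:
Collision at t=2: particles 1 and 2 swap velocities; positions: p0=-3 p1=8 p2=8 p3=13; velocities now: v0=-2 v1=0 v2=2 v3=1
Collision at t=7: particles 2 and 3 swap velocities; positions: p0=-13 p1=8 p2=18 p3=18; velocities now: v0=-2 v1=0 v2=1 v3=2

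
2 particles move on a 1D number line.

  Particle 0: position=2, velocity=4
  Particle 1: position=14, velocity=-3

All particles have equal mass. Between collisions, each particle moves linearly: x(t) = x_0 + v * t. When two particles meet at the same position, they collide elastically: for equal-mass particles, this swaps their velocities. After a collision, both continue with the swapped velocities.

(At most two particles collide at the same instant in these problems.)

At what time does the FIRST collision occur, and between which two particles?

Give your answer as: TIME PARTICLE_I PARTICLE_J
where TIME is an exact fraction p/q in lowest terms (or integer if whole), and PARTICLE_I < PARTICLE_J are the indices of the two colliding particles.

Answer: 12/7 0 1

Derivation:
Pair (0,1): pos 2,14 vel 4,-3 -> gap=12, closing at 7/unit, collide at t=12/7
Earliest collision: t=12/7 between 0 and 1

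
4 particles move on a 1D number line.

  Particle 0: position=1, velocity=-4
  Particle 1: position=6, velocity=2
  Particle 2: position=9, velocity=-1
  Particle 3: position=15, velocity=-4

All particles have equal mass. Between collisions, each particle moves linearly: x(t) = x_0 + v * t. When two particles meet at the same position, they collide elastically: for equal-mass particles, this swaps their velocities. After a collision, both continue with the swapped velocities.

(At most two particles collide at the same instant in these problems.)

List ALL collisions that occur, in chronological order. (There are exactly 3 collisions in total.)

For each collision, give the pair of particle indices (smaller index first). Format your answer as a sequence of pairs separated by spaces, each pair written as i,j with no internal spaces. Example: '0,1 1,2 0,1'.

Collision at t=1: particles 1 and 2 swap velocities; positions: p0=-3 p1=8 p2=8 p3=11; velocities now: v0=-4 v1=-1 v2=2 v3=-4
Collision at t=3/2: particles 2 and 3 swap velocities; positions: p0=-5 p1=15/2 p2=9 p3=9; velocities now: v0=-4 v1=-1 v2=-4 v3=2
Collision at t=2: particles 1 and 2 swap velocities; positions: p0=-7 p1=7 p2=7 p3=10; velocities now: v0=-4 v1=-4 v2=-1 v3=2

Answer: 1,2 2,3 1,2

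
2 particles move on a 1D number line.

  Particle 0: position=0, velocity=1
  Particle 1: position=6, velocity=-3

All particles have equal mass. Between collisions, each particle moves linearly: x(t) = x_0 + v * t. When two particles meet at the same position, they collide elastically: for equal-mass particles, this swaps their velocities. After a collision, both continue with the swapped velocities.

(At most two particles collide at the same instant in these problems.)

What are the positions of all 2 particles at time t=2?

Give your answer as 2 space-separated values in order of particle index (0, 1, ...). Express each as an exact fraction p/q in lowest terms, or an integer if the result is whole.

Collision at t=3/2: particles 0 and 1 swap velocities; positions: p0=3/2 p1=3/2; velocities now: v0=-3 v1=1
Advance to t=2 (no further collisions before then); velocities: v0=-3 v1=1; positions = 0 2

Answer: 0 2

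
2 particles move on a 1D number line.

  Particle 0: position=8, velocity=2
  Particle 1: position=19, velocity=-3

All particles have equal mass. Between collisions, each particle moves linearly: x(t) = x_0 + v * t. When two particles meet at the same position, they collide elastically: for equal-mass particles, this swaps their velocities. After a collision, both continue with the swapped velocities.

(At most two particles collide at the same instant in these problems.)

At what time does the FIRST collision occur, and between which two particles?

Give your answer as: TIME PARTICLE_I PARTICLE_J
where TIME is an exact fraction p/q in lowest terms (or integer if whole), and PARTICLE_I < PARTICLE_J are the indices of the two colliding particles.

Pair (0,1): pos 8,19 vel 2,-3 -> gap=11, closing at 5/unit, collide at t=11/5
Earliest collision: t=11/5 between 0 and 1

Answer: 11/5 0 1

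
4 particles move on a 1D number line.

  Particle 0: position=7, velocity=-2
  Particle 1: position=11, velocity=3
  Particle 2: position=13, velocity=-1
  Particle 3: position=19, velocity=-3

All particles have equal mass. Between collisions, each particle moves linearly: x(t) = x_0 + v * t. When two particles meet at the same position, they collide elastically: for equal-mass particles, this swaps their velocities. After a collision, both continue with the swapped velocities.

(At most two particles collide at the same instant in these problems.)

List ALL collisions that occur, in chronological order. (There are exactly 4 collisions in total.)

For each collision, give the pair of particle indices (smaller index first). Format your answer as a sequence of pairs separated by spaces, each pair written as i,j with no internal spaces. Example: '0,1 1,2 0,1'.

Collision at t=1/2: particles 1 and 2 swap velocities; positions: p0=6 p1=25/2 p2=25/2 p3=35/2; velocities now: v0=-2 v1=-1 v2=3 v3=-3
Collision at t=4/3: particles 2 and 3 swap velocities; positions: p0=13/3 p1=35/3 p2=15 p3=15; velocities now: v0=-2 v1=-1 v2=-3 v3=3
Collision at t=3: particles 1 and 2 swap velocities; positions: p0=1 p1=10 p2=10 p3=20; velocities now: v0=-2 v1=-3 v2=-1 v3=3
Collision at t=12: particles 0 and 1 swap velocities; positions: p0=-17 p1=-17 p2=1 p3=47; velocities now: v0=-3 v1=-2 v2=-1 v3=3

Answer: 1,2 2,3 1,2 0,1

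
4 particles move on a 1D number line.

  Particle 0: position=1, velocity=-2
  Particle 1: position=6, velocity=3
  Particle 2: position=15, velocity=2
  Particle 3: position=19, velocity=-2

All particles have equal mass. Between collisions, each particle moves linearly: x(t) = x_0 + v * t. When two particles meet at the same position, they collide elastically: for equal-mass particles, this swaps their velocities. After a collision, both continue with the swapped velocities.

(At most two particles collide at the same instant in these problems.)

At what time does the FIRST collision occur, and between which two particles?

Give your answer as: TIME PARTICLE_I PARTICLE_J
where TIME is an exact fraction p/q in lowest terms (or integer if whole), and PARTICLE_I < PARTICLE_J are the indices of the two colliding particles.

Answer: 1 2 3

Derivation:
Pair (0,1): pos 1,6 vel -2,3 -> not approaching (rel speed -5 <= 0)
Pair (1,2): pos 6,15 vel 3,2 -> gap=9, closing at 1/unit, collide at t=9
Pair (2,3): pos 15,19 vel 2,-2 -> gap=4, closing at 4/unit, collide at t=1
Earliest collision: t=1 between 2 and 3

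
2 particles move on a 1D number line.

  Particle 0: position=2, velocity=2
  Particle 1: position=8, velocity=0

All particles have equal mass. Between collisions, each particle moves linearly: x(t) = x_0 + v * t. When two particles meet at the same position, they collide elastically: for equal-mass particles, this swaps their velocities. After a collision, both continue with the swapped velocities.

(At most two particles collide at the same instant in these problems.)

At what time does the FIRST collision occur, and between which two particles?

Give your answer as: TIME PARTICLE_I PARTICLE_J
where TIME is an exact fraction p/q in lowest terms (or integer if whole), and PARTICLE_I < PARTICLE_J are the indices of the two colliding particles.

Answer: 3 0 1

Derivation:
Pair (0,1): pos 2,8 vel 2,0 -> gap=6, closing at 2/unit, collide at t=3
Earliest collision: t=3 between 0 and 1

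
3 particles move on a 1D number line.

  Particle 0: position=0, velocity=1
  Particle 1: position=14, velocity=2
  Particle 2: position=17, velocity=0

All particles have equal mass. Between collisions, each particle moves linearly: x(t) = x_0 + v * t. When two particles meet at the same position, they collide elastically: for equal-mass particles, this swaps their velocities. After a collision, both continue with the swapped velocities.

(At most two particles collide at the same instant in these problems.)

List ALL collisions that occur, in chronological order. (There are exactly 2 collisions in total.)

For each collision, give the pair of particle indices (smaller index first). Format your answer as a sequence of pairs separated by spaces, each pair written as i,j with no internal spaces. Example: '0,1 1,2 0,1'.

Collision at t=3/2: particles 1 and 2 swap velocities; positions: p0=3/2 p1=17 p2=17; velocities now: v0=1 v1=0 v2=2
Collision at t=17: particles 0 and 1 swap velocities; positions: p0=17 p1=17 p2=48; velocities now: v0=0 v1=1 v2=2

Answer: 1,2 0,1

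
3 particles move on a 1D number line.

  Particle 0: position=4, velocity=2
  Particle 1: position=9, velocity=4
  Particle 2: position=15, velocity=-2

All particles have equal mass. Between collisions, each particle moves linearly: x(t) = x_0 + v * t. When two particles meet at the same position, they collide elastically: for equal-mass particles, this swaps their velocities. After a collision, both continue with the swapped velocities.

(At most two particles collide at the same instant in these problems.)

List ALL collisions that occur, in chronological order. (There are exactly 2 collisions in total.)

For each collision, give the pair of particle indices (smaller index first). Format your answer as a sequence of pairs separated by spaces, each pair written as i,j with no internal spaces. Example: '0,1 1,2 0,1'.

Answer: 1,2 0,1

Derivation:
Collision at t=1: particles 1 and 2 swap velocities; positions: p0=6 p1=13 p2=13; velocities now: v0=2 v1=-2 v2=4
Collision at t=11/4: particles 0 and 1 swap velocities; positions: p0=19/2 p1=19/2 p2=20; velocities now: v0=-2 v1=2 v2=4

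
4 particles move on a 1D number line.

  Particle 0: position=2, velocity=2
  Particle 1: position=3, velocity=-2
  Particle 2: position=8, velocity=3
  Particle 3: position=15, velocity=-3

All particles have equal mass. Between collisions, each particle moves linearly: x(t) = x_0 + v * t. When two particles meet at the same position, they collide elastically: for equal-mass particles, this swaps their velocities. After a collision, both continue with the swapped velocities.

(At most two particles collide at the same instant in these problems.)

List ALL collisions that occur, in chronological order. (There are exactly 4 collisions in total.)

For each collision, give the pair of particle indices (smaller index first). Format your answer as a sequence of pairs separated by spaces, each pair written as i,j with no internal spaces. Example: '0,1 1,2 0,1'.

Collision at t=1/4: particles 0 and 1 swap velocities; positions: p0=5/2 p1=5/2 p2=35/4 p3=57/4; velocities now: v0=-2 v1=2 v2=3 v3=-3
Collision at t=7/6: particles 2 and 3 swap velocities; positions: p0=2/3 p1=13/3 p2=23/2 p3=23/2; velocities now: v0=-2 v1=2 v2=-3 v3=3
Collision at t=13/5: particles 1 and 2 swap velocities; positions: p0=-11/5 p1=36/5 p2=36/5 p3=79/5; velocities now: v0=-2 v1=-3 v2=2 v3=3
Collision at t=12: particles 0 and 1 swap velocities; positions: p0=-21 p1=-21 p2=26 p3=44; velocities now: v0=-3 v1=-2 v2=2 v3=3

Answer: 0,1 2,3 1,2 0,1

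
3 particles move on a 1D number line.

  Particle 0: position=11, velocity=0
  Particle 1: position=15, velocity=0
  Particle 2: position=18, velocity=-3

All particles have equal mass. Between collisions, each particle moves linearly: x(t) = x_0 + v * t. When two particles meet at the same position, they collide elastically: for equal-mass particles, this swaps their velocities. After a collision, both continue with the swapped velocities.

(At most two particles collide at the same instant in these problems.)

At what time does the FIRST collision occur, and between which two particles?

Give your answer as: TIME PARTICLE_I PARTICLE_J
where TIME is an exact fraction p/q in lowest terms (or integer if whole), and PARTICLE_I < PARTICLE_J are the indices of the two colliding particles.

Answer: 1 1 2

Derivation:
Pair (0,1): pos 11,15 vel 0,0 -> not approaching (rel speed 0 <= 0)
Pair (1,2): pos 15,18 vel 0,-3 -> gap=3, closing at 3/unit, collide at t=1
Earliest collision: t=1 between 1 and 2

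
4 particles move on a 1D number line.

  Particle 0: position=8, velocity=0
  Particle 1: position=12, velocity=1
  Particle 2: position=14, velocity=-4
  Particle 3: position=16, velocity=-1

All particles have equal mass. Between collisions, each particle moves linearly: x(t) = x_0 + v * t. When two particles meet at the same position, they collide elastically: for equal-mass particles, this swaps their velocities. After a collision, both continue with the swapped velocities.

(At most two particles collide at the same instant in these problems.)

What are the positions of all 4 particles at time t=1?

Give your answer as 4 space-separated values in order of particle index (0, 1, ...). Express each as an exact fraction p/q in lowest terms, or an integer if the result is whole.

Answer: 8 10 13 15

Derivation:
Collision at t=2/5: particles 1 and 2 swap velocities; positions: p0=8 p1=62/5 p2=62/5 p3=78/5; velocities now: v0=0 v1=-4 v2=1 v3=-1
Advance to t=1 (no further collisions before then); velocities: v0=0 v1=-4 v2=1 v3=-1; positions = 8 10 13 15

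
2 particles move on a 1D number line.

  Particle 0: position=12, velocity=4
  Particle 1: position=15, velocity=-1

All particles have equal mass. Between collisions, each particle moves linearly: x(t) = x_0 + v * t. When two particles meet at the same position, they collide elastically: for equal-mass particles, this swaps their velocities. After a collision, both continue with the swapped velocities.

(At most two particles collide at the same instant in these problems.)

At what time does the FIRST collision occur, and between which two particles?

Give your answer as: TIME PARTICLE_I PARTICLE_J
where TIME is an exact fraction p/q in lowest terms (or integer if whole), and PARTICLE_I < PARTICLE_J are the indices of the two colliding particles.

Answer: 3/5 0 1

Derivation:
Pair (0,1): pos 12,15 vel 4,-1 -> gap=3, closing at 5/unit, collide at t=3/5
Earliest collision: t=3/5 between 0 and 1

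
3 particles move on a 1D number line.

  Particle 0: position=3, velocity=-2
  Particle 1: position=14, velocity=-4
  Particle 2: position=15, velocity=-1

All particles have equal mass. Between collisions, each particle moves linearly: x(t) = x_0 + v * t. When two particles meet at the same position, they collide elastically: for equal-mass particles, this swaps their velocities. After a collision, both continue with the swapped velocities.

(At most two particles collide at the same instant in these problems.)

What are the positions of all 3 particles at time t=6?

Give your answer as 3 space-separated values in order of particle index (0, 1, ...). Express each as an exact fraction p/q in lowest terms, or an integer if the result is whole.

Answer: -10 -9 9

Derivation:
Collision at t=11/2: particles 0 and 1 swap velocities; positions: p0=-8 p1=-8 p2=19/2; velocities now: v0=-4 v1=-2 v2=-1
Advance to t=6 (no further collisions before then); velocities: v0=-4 v1=-2 v2=-1; positions = -10 -9 9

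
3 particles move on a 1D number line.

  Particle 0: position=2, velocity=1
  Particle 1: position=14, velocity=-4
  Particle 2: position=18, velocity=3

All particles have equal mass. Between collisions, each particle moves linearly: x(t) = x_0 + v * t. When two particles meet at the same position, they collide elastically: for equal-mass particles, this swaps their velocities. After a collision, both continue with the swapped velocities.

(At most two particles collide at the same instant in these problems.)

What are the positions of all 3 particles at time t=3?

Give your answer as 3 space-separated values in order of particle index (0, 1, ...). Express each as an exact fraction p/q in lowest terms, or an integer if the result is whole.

Collision at t=12/5: particles 0 and 1 swap velocities; positions: p0=22/5 p1=22/5 p2=126/5; velocities now: v0=-4 v1=1 v2=3
Advance to t=3 (no further collisions before then); velocities: v0=-4 v1=1 v2=3; positions = 2 5 27

Answer: 2 5 27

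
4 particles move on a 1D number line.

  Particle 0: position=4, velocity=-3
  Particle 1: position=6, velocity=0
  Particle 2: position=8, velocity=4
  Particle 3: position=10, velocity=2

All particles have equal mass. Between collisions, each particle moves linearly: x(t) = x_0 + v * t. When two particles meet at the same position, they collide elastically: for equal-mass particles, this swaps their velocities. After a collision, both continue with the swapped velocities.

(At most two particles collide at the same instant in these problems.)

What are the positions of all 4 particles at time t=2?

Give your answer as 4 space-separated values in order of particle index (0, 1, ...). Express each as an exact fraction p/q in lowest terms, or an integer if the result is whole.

Answer: -2 6 14 16

Derivation:
Collision at t=1: particles 2 and 3 swap velocities; positions: p0=1 p1=6 p2=12 p3=12; velocities now: v0=-3 v1=0 v2=2 v3=4
Advance to t=2 (no further collisions before then); velocities: v0=-3 v1=0 v2=2 v3=4; positions = -2 6 14 16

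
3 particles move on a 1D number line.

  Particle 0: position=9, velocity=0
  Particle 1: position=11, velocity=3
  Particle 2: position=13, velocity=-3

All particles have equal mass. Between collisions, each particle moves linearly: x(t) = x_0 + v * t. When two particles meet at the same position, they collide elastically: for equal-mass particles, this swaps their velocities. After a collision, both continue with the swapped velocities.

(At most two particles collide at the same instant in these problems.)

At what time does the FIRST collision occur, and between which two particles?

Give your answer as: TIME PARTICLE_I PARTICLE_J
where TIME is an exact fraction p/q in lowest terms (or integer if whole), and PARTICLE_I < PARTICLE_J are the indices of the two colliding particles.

Answer: 1/3 1 2

Derivation:
Pair (0,1): pos 9,11 vel 0,3 -> not approaching (rel speed -3 <= 0)
Pair (1,2): pos 11,13 vel 3,-3 -> gap=2, closing at 6/unit, collide at t=1/3
Earliest collision: t=1/3 between 1 and 2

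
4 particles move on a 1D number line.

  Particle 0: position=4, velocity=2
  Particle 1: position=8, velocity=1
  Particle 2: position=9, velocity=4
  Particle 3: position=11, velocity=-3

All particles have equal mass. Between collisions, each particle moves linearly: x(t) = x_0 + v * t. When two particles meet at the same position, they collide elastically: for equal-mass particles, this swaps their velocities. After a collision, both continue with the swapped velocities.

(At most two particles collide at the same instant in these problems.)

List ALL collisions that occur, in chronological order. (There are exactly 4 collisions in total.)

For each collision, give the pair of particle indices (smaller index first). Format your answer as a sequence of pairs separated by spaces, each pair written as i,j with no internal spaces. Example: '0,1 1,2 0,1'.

Answer: 2,3 1,2 0,1 1,2

Derivation:
Collision at t=2/7: particles 2 and 3 swap velocities; positions: p0=32/7 p1=58/7 p2=71/7 p3=71/7; velocities now: v0=2 v1=1 v2=-3 v3=4
Collision at t=3/4: particles 1 and 2 swap velocities; positions: p0=11/2 p1=35/4 p2=35/4 p3=12; velocities now: v0=2 v1=-3 v2=1 v3=4
Collision at t=7/5: particles 0 and 1 swap velocities; positions: p0=34/5 p1=34/5 p2=47/5 p3=73/5; velocities now: v0=-3 v1=2 v2=1 v3=4
Collision at t=4: particles 1 and 2 swap velocities; positions: p0=-1 p1=12 p2=12 p3=25; velocities now: v0=-3 v1=1 v2=2 v3=4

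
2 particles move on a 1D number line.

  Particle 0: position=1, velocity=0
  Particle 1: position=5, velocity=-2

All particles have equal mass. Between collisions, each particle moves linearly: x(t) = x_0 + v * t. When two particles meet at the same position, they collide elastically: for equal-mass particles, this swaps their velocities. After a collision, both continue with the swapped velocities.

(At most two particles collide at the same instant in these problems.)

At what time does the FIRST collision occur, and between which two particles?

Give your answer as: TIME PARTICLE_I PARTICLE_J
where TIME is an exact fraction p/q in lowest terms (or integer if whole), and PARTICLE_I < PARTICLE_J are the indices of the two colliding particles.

Pair (0,1): pos 1,5 vel 0,-2 -> gap=4, closing at 2/unit, collide at t=2
Earliest collision: t=2 between 0 and 1

Answer: 2 0 1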